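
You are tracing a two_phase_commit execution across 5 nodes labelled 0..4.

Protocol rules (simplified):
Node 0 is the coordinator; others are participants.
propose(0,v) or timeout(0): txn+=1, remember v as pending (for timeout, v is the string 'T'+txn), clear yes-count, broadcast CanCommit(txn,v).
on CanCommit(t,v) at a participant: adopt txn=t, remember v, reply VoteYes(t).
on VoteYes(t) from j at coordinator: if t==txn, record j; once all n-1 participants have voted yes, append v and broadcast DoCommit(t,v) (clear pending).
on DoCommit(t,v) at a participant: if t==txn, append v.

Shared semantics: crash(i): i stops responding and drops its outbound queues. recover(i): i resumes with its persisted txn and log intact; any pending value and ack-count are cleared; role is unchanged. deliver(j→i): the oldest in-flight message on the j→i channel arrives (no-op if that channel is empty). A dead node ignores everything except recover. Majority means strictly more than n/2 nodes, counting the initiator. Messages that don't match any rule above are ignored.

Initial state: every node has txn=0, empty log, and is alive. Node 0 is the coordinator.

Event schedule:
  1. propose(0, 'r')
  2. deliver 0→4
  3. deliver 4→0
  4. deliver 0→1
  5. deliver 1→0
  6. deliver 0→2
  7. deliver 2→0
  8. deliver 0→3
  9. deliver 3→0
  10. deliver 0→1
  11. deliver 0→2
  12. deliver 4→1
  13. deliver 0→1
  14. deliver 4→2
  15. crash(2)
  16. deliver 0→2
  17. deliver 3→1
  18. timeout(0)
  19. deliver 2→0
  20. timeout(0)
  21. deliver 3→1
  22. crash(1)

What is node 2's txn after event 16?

e1 propose(0,'r'): 0[coor,t=1,-]
e2 deliver 0→4: 4[part,t=1,-]
e3 deliver 4→0: ·
e4 deliver 0→1: 1[part,t=1,-]
e5 deliver 1→0: ·
e6 deliver 0→2: 2[part,t=1,-]
e7 deliver 2→0: ·
e8 deliver 0→3: 3[part,t=1,-]
e9 deliver 3→0: 0[coor,t=1,r]
e10 deliver 0→1: 1[part,t=1,r]
e11 deliver 0→2: 2[part,t=1,r]
e12 deliver 4→1: ·
e13 deliver 0→1: ·
e14 deliver 4→2: ·
e15 crash(2): 2[✗part,t=1,r]
e16 deliver 0→2: ·

1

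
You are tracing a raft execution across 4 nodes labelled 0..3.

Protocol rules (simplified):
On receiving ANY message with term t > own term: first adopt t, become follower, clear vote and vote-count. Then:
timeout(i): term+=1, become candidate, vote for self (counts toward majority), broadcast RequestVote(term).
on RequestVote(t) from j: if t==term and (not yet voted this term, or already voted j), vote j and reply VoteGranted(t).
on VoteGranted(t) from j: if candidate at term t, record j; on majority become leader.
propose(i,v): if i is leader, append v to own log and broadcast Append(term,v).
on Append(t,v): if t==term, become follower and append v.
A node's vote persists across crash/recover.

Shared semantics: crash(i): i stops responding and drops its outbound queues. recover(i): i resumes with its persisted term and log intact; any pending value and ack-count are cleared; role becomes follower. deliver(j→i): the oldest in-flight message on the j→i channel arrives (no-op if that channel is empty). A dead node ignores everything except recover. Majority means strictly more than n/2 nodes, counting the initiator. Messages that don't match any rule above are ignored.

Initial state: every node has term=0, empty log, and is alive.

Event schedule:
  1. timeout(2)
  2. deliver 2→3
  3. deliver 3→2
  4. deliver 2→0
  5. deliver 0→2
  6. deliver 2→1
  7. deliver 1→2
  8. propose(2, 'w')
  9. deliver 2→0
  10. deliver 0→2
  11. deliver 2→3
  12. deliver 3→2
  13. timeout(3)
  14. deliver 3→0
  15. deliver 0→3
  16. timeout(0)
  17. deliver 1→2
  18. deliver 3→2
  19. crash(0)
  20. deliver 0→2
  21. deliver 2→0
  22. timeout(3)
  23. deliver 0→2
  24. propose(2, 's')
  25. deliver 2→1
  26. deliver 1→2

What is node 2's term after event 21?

2

e1 timeout(2): 2[cand,t=1,-]
e2 deliver 2→3: 3[foll,t=1,-]
e3 deliver 3→2: ·
e4 deliver 2→0: 0[foll,t=1,-]
e5 deliver 0→2: 2[lead,t=1,-]
e6 deliver 2→1: 1[foll,t=1,-]
e7 deliver 1→2: ·
e8 propose(2,'w'): 2[lead,t=1,w]
e9 deliver 2→0: 0[foll,t=1,w]
e10 deliver 0→2: ·
e11 deliver 2→3: 3[foll,t=1,w]
e12 deliver 3→2: ·
e13 timeout(3): 3[cand,t=2,w]
e14 deliver 3→0: 0[foll,t=2,w]
e15 deliver 0→3: ·
e16 timeout(0): 0[cand,t=3,w]
e17 deliver 1→2: ·
e18 deliver 3→2: 2[foll,t=2,w]
e19 crash(0): 0[✗cand,t=3,w]
e20 deliver 0→2: ·
e21 deliver 2→0: ·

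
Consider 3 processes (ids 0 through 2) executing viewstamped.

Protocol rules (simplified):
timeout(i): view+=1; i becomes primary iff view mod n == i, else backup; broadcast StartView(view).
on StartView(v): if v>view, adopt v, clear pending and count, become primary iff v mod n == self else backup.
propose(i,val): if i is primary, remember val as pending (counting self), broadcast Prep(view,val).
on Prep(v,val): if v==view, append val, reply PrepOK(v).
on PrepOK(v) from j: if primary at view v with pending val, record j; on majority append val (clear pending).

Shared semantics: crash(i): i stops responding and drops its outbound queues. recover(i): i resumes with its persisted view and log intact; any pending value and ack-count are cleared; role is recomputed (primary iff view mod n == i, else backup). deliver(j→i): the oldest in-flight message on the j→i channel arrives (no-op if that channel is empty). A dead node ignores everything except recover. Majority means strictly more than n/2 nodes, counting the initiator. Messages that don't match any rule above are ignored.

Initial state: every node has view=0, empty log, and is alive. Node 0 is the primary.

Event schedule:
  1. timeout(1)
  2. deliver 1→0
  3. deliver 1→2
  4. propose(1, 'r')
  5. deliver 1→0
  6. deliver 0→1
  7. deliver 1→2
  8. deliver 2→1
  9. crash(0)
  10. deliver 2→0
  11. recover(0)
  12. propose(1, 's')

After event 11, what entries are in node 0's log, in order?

[1] timeout(1) → N1(prim v1 [-])
[2] deliver 1→0 → N0(back v1 [-])
[3] deliver 1→2 → N2(back v1 [-])
[4] propose(1,'r') → ∅
[5] deliver 1→0 → N0(back v1 [r])
[6] deliver 0→1 → N1(prim v1 [r])
[7] deliver 1→2 → N2(back v1 [r])
[8] deliver 2→1 → ∅
[9] crash(0) → N0(✗back v1 [r])
[10] deliver 2→0 → ∅
[11] recover(0) → N0(back v1 [r])

r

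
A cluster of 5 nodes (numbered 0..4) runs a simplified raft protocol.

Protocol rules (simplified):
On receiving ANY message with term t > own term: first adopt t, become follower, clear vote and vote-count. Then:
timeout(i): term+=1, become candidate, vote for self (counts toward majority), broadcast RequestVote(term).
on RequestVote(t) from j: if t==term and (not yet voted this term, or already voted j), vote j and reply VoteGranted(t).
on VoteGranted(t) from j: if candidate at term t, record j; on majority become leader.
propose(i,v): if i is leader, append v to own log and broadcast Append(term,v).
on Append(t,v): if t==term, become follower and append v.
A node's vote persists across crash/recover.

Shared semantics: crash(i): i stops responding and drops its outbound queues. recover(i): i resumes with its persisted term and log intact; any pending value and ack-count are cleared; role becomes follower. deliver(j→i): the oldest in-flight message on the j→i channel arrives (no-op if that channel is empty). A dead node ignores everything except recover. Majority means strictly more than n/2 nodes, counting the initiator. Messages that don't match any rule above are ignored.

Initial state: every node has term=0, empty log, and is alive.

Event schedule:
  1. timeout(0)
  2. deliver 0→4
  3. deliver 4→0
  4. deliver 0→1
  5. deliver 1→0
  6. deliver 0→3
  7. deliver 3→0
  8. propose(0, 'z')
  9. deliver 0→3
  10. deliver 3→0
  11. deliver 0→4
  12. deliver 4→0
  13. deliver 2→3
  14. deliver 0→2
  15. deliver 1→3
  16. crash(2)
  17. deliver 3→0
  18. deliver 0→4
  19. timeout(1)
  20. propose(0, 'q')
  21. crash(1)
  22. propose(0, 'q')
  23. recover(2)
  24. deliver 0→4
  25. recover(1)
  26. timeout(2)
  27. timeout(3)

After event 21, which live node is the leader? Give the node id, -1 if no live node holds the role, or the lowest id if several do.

0

[1] timeout(0) → N0(cand t1 [-])
[2] deliver 0→4 → N4(foll t1 [-])
[3] deliver 4→0 → ∅
[4] deliver 0→1 → N1(foll t1 [-])
[5] deliver 1→0 → N0(lead t1 [-])
[6] deliver 0→3 → N3(foll t1 [-])
[7] deliver 3→0 → ∅
[8] propose(0,'z') → N0(lead t1 [z])
[9] deliver 0→3 → N3(foll t1 [z])
[10] deliver 3→0 → ∅
[11] deliver 0→4 → N4(foll t1 [z])
[12] deliver 4→0 → ∅
[13] deliver 2→3 → ∅
[14] deliver 0→2 → N2(foll t1 [-])
[15] deliver 1→3 → ∅
[16] crash(2) → N2(✗foll t1 [-])
[17] deliver 3→0 → ∅
[18] deliver 0→4 → ∅
[19] timeout(1) → N1(cand t2 [-])
[20] propose(0,'q') → N0(lead t1 [z,q])
[21] crash(1) → N1(✗cand t2 [-])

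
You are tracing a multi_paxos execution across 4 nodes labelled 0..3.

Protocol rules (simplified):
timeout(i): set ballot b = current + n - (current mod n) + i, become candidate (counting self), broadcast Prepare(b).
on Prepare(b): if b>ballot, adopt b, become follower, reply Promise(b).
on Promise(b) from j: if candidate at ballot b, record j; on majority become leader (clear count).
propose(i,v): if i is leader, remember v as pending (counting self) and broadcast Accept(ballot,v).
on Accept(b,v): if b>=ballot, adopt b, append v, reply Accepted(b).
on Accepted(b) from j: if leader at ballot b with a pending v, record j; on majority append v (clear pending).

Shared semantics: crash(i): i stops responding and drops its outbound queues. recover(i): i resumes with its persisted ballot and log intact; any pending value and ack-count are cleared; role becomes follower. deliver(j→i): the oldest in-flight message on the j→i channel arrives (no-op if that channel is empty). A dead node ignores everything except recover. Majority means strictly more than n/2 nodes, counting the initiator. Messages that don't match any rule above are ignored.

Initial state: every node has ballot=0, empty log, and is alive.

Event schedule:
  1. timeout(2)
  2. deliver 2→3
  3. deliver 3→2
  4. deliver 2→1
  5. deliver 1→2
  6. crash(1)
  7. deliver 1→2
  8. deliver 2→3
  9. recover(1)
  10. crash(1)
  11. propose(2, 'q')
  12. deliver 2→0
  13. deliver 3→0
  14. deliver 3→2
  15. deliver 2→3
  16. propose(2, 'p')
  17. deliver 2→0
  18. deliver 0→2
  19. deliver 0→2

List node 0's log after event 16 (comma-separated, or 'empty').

empty

[1] timeout(2) → N2(cand b6 [-])
[2] deliver 2→3 → N3(foll b6 [-])
[3] deliver 3→2 → ∅
[4] deliver 2→1 → N1(foll b6 [-])
[5] deliver 1→2 → N2(lead b6 [-])
[6] crash(1) → N1(✗foll b6 [-])
[7] deliver 1→2 → ∅
[8] deliver 2→3 → ∅
[9] recover(1) → N1(foll b6 [-])
[10] crash(1) → N1(✗foll b6 [-])
[11] propose(2,'q') → ∅
[12] deliver 2→0 → N0(foll b6 [-])
[13] deliver 3→0 → ∅
[14] deliver 3→2 → ∅
[15] deliver 2→3 → N3(foll b6 [q])
[16] propose(2,'p') → ∅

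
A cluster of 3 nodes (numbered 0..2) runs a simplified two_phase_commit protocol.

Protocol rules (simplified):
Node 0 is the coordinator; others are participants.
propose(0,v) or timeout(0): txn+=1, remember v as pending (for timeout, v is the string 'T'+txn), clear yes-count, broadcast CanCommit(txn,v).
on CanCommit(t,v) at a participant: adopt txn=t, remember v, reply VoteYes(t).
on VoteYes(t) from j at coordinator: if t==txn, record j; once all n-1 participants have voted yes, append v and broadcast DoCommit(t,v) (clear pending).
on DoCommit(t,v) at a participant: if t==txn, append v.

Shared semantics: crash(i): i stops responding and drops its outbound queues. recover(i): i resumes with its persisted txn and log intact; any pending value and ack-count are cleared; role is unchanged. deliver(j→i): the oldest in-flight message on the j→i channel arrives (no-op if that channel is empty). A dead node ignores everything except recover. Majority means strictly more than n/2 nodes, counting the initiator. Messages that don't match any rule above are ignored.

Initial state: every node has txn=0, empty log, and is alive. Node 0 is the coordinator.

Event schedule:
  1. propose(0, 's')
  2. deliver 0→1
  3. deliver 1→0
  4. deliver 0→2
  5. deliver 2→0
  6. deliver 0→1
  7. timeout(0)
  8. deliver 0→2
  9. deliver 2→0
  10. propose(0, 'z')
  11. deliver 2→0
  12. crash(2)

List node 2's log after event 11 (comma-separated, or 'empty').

after 1 — propose(0,'s'): n0:coor/t1/[-]
after 2 — deliver 0→1: n1:part/t1/[-]
after 3 — deliver 1→0: ·
after 4 — deliver 0→2: n2:part/t1/[-]
after 5 — deliver 2→0: n0:coor/t1/[s]
after 6 — deliver 0→1: n1:part/t1/[s]
after 7 — timeout(0): n0:coor/t2/[s]
after 8 — deliver 0→2: n2:part/t1/[s]
after 9 — deliver 2→0: ·
after 10 — propose(0,'z'): n0:coor/t3/[s]
after 11 — deliver 2→0: ·

s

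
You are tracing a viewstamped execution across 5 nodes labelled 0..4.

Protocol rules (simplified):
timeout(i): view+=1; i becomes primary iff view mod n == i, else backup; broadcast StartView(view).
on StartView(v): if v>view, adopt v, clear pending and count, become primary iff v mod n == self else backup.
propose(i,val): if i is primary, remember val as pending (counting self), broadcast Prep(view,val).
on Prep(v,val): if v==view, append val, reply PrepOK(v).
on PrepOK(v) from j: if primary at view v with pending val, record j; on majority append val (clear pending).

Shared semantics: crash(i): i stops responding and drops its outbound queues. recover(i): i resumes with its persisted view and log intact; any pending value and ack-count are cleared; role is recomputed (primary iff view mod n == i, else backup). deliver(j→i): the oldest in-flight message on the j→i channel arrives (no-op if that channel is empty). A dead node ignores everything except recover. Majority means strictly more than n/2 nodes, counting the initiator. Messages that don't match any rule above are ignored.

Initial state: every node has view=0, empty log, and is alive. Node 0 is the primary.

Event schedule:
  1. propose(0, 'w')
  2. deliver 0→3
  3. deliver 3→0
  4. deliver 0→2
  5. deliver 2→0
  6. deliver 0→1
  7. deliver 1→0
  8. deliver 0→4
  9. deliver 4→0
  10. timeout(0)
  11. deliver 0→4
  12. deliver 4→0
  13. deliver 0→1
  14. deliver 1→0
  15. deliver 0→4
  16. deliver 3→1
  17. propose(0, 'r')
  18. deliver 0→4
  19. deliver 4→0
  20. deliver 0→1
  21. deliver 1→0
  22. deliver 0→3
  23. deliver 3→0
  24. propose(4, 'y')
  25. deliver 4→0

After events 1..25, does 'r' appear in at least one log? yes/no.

no

after 1 — propose(0,'w'): ·
after 2 — deliver 0→3: n3:back/v0/[w]
after 3 — deliver 3→0: ·
after 4 — deliver 0→2: n2:back/v0/[w]
after 5 — deliver 2→0: n0:prim/v0/[w]
after 6 — deliver 0→1: n1:back/v0/[w]
after 7 — deliver 1→0: ·
after 8 — deliver 0→4: n4:back/v0/[w]
after 9 — deliver 4→0: ·
after 10 — timeout(0): n0:back/v1/[w]
after 11 — deliver 0→4: n4:back/v1/[w]
after 12 — deliver 4→0: ·
after 13 — deliver 0→1: n1:prim/v1/[w]
after 14 — deliver 1→0: ·
after 15 — deliver 0→4: ·
after 16 — deliver 3→1: ·
after 17 — propose(0,'r'): ·
after 18 — deliver 0→4: ·
after 19 — deliver 4→0: ·
after 20 — deliver 0→1: ·
after 21 — deliver 1→0: ·
after 22 — deliver 0→3: n3:back/v1/[w]
after 23 — deliver 3→0: ·
after 24 — propose(4,'y'): ·
after 25 — deliver 4→0: ·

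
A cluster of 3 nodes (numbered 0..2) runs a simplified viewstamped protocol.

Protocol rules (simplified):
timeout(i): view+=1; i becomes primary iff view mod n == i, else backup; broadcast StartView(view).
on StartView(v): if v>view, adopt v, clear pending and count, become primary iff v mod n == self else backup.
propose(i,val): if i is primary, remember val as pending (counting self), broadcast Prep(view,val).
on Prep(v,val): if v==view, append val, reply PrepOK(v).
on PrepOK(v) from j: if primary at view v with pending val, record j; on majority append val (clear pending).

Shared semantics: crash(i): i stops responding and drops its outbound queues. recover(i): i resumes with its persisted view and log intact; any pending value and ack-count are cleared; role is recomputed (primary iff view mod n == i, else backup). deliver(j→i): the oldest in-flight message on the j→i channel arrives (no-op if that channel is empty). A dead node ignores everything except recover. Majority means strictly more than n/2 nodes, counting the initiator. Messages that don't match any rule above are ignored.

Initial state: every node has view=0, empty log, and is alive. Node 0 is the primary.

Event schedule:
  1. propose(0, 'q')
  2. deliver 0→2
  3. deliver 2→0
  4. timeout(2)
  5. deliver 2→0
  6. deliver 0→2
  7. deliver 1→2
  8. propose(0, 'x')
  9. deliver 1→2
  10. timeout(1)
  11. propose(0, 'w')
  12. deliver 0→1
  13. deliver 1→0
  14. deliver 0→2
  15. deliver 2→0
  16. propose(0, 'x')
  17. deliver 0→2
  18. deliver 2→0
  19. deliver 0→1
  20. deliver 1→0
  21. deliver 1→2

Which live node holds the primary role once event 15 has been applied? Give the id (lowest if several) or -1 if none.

step 1 propose(0,'q'): —
step 2 deliver 0→2: 2={back,v=0,log=q}
step 3 deliver 2→0: 0={prim,v=0,log=q}
step 4 timeout(2): 2={back,v=1,log=q}
step 5 deliver 2→0: 0={back,v=1,log=q}
step 6 deliver 0→2: —
step 7 deliver 1→2: —
step 8 propose(0,'x'): —
step 9 deliver 1→2: —
step 10 timeout(1): 1={prim,v=1,log=-}
step 11 propose(0,'w'): —
step 12 deliver 0→1: —
step 13 deliver 1→0: —
step 14 deliver 0→2: —
step 15 deliver 2→0: —

1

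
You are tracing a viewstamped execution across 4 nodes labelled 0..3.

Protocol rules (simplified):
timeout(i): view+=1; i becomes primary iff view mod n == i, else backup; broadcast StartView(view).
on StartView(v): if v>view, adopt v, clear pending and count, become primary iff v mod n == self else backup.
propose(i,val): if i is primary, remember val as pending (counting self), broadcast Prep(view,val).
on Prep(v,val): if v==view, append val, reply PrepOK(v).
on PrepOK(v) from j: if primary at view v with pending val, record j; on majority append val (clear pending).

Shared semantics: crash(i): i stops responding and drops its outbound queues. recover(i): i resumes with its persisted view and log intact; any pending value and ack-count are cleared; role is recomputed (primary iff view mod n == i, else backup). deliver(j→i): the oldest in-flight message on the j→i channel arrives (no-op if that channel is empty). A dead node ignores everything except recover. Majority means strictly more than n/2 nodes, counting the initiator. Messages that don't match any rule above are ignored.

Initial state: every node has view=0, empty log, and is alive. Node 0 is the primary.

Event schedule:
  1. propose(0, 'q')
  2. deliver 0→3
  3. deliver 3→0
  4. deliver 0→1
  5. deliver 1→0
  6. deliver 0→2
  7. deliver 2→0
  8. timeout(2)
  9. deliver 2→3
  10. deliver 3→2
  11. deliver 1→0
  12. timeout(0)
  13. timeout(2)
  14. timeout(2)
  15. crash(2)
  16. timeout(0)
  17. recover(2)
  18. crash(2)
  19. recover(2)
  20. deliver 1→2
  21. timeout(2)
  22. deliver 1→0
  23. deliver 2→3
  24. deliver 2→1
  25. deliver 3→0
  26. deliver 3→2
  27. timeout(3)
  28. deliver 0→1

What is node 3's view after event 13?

1

e1 propose(0,'q'): ·
e2 deliver 0→3: 3[back,v=0,q]
e3 deliver 3→0: ·
e4 deliver 0→1: 1[back,v=0,q]
e5 deliver 1→0: 0[prim,v=0,q]
e6 deliver 0→2: 2[back,v=0,q]
e7 deliver 2→0: ·
e8 timeout(2): 2[back,v=1,q]
e9 deliver 2→3: 3[back,v=1,q]
e10 deliver 3→2: ·
e11 deliver 1→0: ·
e12 timeout(0): 0[back,v=1,q]
e13 timeout(2): 2[prim,v=2,q]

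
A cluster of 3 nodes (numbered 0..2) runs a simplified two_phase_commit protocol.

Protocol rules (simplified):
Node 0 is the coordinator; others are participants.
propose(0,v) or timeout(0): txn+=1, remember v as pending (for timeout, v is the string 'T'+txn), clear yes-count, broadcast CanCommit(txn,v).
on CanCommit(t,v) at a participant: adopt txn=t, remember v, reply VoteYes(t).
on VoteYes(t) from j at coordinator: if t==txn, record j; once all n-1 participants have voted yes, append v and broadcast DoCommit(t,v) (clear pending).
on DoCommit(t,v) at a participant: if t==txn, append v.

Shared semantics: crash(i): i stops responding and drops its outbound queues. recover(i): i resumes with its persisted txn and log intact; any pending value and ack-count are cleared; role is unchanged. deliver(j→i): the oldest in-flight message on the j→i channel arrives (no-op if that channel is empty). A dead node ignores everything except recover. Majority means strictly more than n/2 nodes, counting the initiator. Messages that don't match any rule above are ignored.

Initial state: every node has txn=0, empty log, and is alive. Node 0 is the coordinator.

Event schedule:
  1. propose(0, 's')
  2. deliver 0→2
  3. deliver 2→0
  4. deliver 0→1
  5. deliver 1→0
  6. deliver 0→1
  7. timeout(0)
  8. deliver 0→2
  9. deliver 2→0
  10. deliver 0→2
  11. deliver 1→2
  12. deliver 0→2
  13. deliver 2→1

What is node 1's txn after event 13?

1

[1] propose(0,'s') → N0(coor t1 [-])
[2] deliver 0→2 → N2(part t1 [-])
[3] deliver 2→0 → ∅
[4] deliver 0→1 → N1(part t1 [-])
[5] deliver 1→0 → N0(coor t1 [s])
[6] deliver 0→1 → N1(part t1 [s])
[7] timeout(0) → N0(coor t2 [s])
[8] deliver 0→2 → N2(part t1 [s])
[9] deliver 2→0 → ∅
[10] deliver 0→2 → N2(part t2 [s])
[11] deliver 1→2 → ∅
[12] deliver 0→2 → ∅
[13] deliver 2→1 → ∅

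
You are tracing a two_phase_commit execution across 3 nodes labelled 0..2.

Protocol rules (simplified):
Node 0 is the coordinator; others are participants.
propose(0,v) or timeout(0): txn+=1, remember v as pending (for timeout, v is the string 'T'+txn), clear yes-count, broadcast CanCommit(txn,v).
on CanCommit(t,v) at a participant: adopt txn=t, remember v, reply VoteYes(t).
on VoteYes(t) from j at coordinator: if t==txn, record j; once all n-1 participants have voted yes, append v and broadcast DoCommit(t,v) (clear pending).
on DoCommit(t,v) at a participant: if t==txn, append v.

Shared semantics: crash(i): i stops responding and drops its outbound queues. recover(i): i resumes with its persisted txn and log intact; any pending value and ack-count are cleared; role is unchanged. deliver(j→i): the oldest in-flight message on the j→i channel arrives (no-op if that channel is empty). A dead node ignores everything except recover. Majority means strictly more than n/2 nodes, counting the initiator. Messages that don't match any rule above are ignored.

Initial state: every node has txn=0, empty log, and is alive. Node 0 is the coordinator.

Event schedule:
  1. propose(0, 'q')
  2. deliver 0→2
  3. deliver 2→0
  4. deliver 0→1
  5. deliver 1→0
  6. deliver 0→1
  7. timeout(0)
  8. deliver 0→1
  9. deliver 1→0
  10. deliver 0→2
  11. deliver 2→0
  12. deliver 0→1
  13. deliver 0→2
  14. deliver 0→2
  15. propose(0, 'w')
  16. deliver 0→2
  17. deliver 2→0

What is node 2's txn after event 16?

after 1 — propose(0,'q'): n0:coor/t1/[-]
after 2 — deliver 0→2: n2:part/t1/[-]
after 3 — deliver 2→0: ·
after 4 — deliver 0→1: n1:part/t1/[-]
after 5 — deliver 1→0: n0:coor/t1/[q]
after 6 — deliver 0→1: n1:part/t1/[q]
after 7 — timeout(0): n0:coor/t2/[q]
after 8 — deliver 0→1: n1:part/t2/[q]
after 9 — deliver 1→0: ·
after 10 — deliver 0→2: n2:part/t1/[q]
after 11 — deliver 2→0: ·
after 12 — deliver 0→1: ·
after 13 — deliver 0→2: n2:part/t2/[q]
after 14 — deliver 0→2: ·
after 15 — propose(0,'w'): n0:coor/t3/[q]
after 16 — deliver 0→2: n2:part/t3/[q]

3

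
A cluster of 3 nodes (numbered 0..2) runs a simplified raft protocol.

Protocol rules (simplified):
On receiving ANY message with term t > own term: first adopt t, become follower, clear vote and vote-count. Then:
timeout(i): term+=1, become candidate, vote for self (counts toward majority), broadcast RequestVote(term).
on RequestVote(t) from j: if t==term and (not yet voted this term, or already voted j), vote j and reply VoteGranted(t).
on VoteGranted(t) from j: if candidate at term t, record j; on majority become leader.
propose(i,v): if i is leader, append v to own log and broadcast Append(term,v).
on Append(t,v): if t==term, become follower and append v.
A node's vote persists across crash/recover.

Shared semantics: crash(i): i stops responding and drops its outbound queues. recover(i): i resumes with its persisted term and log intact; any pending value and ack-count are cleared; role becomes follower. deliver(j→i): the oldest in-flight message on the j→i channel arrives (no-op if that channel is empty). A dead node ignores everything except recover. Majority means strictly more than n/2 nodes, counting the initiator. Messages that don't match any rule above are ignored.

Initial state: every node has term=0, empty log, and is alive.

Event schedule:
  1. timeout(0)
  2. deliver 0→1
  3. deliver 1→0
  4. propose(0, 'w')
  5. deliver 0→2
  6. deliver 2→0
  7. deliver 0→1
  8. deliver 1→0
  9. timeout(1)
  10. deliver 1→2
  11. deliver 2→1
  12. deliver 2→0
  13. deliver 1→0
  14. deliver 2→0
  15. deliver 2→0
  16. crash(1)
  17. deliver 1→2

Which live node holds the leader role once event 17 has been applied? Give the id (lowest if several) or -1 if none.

-1

[1] timeout(0) → N0(cand t1 [-])
[2] deliver 0→1 → N1(foll t1 [-])
[3] deliver 1→0 → N0(lead t1 [-])
[4] propose(0,'w') → N0(lead t1 [w])
[5] deliver 0→2 → N2(foll t1 [-])
[6] deliver 2→0 → ∅
[7] deliver 0→1 → N1(foll t1 [w])
[8] deliver 1→0 → ∅
[9] timeout(1) → N1(cand t2 [w])
[10] deliver 1→2 → N2(foll t2 [-])
[11] deliver 2→1 → N1(lead t2 [w])
[12] deliver 2→0 → ∅
[13] deliver 1→0 → N0(foll t2 [w])
[14] deliver 2→0 → ∅
[15] deliver 2→0 → ∅
[16] crash(1) → N1(✗lead t2 [w])
[17] deliver 1→2 → ∅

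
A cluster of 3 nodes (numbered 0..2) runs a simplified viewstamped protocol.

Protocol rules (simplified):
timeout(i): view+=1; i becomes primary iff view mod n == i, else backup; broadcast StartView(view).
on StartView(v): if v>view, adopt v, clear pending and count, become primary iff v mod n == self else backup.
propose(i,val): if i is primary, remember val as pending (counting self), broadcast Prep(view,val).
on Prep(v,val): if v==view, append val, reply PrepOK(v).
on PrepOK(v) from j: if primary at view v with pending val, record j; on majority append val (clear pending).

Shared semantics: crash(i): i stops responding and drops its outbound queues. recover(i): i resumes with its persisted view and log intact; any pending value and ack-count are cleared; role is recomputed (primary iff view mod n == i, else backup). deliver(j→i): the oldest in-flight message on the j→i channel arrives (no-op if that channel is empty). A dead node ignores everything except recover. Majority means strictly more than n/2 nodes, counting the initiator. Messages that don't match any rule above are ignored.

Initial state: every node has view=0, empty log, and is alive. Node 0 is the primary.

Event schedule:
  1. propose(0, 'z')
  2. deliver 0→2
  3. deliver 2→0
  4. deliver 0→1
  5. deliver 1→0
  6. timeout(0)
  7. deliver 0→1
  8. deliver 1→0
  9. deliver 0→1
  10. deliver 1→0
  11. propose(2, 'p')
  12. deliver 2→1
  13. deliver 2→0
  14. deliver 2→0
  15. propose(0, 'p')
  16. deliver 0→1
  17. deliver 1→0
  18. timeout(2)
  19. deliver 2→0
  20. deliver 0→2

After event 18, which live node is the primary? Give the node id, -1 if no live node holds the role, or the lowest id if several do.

1

step 1 propose(0,'z'): —
step 2 deliver 0→2: 2={back,v=0,log=z}
step 3 deliver 2→0: 0={prim,v=0,log=z}
step 4 deliver 0→1: 1={back,v=0,log=z}
step 5 deliver 1→0: —
step 6 timeout(0): 0={back,v=1,log=z}
step 7 deliver 0→1: 1={prim,v=1,log=z}
step 8 deliver 1→0: —
step 9 deliver 0→1: —
step 10 deliver 1→0: —
step 11 propose(2,'p'): —
step 12 deliver 2→1: —
step 13 deliver 2→0: —
step 14 deliver 2→0: —
step 15 propose(0,'p'): —
step 16 deliver 0→1: —
step 17 deliver 1→0: —
step 18 timeout(2): 2={back,v=1,log=z}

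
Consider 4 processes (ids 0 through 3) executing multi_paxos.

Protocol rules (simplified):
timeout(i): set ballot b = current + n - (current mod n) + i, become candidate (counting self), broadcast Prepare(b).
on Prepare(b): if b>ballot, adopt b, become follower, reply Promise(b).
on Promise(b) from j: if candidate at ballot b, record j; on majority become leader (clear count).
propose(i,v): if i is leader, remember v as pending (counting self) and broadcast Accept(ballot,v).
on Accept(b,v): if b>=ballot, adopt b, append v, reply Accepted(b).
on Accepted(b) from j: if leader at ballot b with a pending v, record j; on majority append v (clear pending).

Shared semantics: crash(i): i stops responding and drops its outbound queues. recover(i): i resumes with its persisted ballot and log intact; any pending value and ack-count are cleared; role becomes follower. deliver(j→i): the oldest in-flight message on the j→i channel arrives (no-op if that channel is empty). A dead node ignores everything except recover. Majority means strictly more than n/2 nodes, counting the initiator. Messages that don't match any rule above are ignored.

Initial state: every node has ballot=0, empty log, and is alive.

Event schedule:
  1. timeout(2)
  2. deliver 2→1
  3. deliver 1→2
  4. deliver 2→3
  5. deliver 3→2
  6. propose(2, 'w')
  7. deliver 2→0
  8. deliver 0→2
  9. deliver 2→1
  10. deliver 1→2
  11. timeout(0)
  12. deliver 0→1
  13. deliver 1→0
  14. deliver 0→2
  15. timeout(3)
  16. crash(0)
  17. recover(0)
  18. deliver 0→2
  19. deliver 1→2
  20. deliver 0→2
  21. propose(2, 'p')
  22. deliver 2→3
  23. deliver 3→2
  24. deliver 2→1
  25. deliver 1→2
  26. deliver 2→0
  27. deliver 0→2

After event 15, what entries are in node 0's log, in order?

[1] timeout(2) → N2(cand b6 [-])
[2] deliver 2→1 → N1(foll b6 [-])
[3] deliver 1→2 → ∅
[4] deliver 2→3 → N3(foll b6 [-])
[5] deliver 3→2 → N2(lead b6 [-])
[6] propose(2,'w') → ∅
[7] deliver 2→0 → N0(foll b6 [-])
[8] deliver 0→2 → ∅
[9] deliver 2→1 → N1(foll b6 [w])
[10] deliver 1→2 → ∅
[11] timeout(0) → N0(cand b8 [-])
[12] deliver 0→1 → N1(foll b8 [w])
[13] deliver 1→0 → ∅
[14] deliver 0→2 → N2(foll b8 [-])
[15] timeout(3) → N3(cand b11 [-])

empty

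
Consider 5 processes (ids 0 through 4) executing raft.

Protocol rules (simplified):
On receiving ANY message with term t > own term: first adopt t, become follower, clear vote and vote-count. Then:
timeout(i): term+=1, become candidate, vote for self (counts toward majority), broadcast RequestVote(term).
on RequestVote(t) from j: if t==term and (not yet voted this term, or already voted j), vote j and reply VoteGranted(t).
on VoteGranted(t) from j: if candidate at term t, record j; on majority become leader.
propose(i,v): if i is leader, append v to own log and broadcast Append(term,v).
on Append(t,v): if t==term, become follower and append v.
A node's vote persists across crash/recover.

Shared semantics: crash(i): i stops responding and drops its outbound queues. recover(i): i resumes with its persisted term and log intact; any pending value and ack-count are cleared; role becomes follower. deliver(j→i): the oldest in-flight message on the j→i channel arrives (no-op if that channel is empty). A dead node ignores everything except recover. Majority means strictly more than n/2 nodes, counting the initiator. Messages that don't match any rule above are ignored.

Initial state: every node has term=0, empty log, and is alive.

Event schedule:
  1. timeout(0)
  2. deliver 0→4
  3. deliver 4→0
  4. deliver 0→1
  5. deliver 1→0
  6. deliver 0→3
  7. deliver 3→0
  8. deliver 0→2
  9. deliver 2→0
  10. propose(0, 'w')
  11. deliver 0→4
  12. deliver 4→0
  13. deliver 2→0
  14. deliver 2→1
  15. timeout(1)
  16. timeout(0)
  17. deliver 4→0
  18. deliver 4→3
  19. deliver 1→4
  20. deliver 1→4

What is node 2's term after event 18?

1. timeout(0):  <0:cand t1 ->
2. deliver 0→4:  <4:foll t1 ->
3. deliver 4→0:  nop
4. deliver 0→1:  <1:foll t1 ->
5. deliver 1→0:  <0:lead t1 ->
6. deliver 0→3:  <3:foll t1 ->
7. deliver 3→0:  nop
8. deliver 0→2:  <2:foll t1 ->
9. deliver 2→0:  nop
10. propose(0,'w'):  <0:lead t1 w>
11. deliver 0→4:  <4:foll t1 w>
12. deliver 4→0:  nop
13. deliver 2→0:  nop
14. deliver 2→1:  nop
15. timeout(1):  <1:cand t2 ->
16. timeout(0):  <0:cand t2 w>
17. deliver 4→0:  nop
18. deliver 4→3:  nop

1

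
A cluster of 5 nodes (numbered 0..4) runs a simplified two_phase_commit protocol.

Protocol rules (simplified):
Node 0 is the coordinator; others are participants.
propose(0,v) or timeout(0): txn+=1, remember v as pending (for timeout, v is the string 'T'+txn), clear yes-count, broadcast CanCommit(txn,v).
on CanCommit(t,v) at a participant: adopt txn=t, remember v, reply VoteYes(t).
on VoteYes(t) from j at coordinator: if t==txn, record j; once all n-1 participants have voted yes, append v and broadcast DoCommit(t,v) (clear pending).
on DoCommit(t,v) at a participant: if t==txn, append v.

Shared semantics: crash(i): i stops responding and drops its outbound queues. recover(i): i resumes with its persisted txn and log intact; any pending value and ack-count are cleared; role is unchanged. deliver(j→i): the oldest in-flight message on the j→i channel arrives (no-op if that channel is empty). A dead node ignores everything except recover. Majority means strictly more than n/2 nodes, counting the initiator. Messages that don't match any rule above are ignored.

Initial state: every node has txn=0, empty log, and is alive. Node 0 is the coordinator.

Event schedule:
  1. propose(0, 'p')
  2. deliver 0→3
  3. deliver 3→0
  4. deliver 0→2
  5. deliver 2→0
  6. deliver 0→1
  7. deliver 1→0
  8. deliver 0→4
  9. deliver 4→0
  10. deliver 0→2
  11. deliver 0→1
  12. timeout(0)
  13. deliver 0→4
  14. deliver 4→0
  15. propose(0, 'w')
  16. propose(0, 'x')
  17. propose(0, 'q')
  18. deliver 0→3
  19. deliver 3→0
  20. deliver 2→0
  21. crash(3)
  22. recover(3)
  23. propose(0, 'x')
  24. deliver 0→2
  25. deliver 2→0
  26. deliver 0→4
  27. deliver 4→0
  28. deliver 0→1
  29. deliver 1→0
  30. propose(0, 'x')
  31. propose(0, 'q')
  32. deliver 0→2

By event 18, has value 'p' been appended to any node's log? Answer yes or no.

[1] propose(0,'p') → N0(coor t1 [-])
[2] deliver 0→3 → N3(part t1 [-])
[3] deliver 3→0 → ∅
[4] deliver 0→2 → N2(part t1 [-])
[5] deliver 2→0 → ∅
[6] deliver 0→1 → N1(part t1 [-])
[7] deliver 1→0 → ∅
[8] deliver 0→4 → N4(part t1 [-])
[9] deliver 4→0 → N0(coor t1 [p])
[10] deliver 0→2 → N2(part t1 [p])
[11] deliver 0→1 → N1(part t1 [p])
[12] timeout(0) → N0(coor t2 [p])
[13] deliver 0→4 → N4(part t1 [p])
[14] deliver 4→0 → ∅
[15] propose(0,'w') → N0(coor t3 [p])
[16] propose(0,'x') → N0(coor t4 [p])
[17] propose(0,'q') → N0(coor t5 [p])
[18] deliver 0→3 → N3(part t1 [p])

yes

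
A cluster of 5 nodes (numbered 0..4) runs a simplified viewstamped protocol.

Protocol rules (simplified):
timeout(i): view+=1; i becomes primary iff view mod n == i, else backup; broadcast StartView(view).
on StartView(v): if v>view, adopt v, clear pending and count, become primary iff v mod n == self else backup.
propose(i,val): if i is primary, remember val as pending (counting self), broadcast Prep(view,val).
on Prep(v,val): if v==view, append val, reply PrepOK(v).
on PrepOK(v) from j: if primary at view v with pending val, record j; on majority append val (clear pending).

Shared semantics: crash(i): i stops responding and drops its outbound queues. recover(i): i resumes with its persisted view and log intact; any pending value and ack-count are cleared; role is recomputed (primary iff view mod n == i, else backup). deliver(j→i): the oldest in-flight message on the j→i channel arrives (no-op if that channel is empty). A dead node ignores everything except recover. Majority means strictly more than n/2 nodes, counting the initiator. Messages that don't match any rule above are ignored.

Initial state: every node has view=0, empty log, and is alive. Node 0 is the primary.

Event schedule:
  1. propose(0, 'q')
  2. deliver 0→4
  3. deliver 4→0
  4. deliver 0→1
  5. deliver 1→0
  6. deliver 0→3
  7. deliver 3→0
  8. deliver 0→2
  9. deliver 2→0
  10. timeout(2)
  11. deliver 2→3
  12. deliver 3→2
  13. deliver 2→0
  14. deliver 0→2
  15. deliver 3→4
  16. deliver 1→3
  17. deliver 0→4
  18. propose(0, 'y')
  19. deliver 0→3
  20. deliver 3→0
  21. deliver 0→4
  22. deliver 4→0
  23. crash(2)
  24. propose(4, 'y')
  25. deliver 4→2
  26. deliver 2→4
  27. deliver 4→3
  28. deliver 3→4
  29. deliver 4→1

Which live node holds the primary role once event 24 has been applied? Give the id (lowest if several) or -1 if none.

e1 propose(0,'q'): ·
e2 deliver 0→4: 4[back,v=0,q]
e3 deliver 4→0: ·
e4 deliver 0→1: 1[back,v=0,q]
e5 deliver 1→0: 0[prim,v=0,q]
e6 deliver 0→3: 3[back,v=0,q]
e7 deliver 3→0: ·
e8 deliver 0→2: 2[back,v=0,q]
e9 deliver 2→0: ·
e10 timeout(2): 2[back,v=1,q]
e11 deliver 2→3: 3[back,v=1,q]
e12 deliver 3→2: ·
e13 deliver 2→0: 0[back,v=1,q]
e14 deliver 0→2: ·
e15 deliver 3→4: ·
e16 deliver 1→3: ·
e17 deliver 0→4: ·
e18 propose(0,'y'): ·
e19 deliver 0→3: ·
e20 deliver 3→0: ·
e21 deliver 0→4: ·
e22 deliver 4→0: ·
e23 crash(2): 2[✗back,v=1,q]
e24 propose(4,'y'): ·

-1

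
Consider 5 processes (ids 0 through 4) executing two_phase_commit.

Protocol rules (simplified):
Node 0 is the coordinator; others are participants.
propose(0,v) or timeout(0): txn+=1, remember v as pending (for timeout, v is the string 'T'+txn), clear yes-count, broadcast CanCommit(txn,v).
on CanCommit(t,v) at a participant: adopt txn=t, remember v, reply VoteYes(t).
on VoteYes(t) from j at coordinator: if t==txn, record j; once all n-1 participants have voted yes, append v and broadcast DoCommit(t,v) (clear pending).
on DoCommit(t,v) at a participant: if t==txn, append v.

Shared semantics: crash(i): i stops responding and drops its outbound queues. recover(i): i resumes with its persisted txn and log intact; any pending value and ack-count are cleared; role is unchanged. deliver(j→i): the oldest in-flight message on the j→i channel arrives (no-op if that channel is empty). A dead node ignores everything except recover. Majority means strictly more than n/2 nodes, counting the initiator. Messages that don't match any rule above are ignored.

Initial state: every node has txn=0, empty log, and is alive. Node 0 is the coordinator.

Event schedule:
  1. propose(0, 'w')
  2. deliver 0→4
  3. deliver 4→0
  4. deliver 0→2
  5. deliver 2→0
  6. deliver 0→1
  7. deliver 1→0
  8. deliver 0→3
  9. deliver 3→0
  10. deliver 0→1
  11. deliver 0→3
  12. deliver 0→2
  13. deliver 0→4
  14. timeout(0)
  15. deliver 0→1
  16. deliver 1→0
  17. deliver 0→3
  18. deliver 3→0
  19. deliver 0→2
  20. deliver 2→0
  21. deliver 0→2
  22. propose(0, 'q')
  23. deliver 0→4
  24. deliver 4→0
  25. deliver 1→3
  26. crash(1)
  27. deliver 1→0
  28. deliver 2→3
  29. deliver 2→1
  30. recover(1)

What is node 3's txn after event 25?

after 1 — propose(0,'w'): n0:coor/t1/[-]
after 2 — deliver 0→4: n4:part/t1/[-]
after 3 — deliver 4→0: ·
after 4 — deliver 0→2: n2:part/t1/[-]
after 5 — deliver 2→0: ·
after 6 — deliver 0→1: n1:part/t1/[-]
after 7 — deliver 1→0: ·
after 8 — deliver 0→3: n3:part/t1/[-]
after 9 — deliver 3→0: n0:coor/t1/[w]
after 10 — deliver 0→1: n1:part/t1/[w]
after 11 — deliver 0→3: n3:part/t1/[w]
after 12 — deliver 0→2: n2:part/t1/[w]
after 13 — deliver 0→4: n4:part/t1/[w]
after 14 — timeout(0): n0:coor/t2/[w]
after 15 — deliver 0→1: n1:part/t2/[w]
after 16 — deliver 1→0: ·
after 17 — deliver 0→3: n3:part/t2/[w]
after 18 — deliver 3→0: ·
after 19 — deliver 0→2: n2:part/t2/[w]
after 20 — deliver 2→0: ·
after 21 — deliver 0→2: ·
after 22 — propose(0,'q'): n0:coor/t3/[w]
after 23 — deliver 0→4: n4:part/t2/[w]
after 24 — deliver 4→0: ·
after 25 — deliver 1→3: ·

2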